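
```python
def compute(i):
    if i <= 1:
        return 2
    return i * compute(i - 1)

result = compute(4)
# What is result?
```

compute(4) = 4 * 3 * 2 * 2 = 48

Answer: 48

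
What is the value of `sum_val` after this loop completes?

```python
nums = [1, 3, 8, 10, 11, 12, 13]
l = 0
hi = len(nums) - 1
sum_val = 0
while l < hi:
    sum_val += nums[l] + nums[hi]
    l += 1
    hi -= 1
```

Sum of pairs from ends
`sum_val` takes the values: 0 → 14 → 29 → 48

Answer: 48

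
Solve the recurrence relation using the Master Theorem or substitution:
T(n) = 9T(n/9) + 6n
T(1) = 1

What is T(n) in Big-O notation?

By Master Theorem: a=9, b=9, f(n)=6n. Since log_9(9) = 1 and f(n) = Θ(n^1), Case 2 applies. T(n) = O(n log n).

Answer: O(n log n)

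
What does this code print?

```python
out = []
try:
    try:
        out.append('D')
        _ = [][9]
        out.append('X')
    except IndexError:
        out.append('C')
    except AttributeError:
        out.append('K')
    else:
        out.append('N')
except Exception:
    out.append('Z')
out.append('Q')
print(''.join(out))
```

Execution trace: 'D' (inner try body) → 'C' (inner except IndexError) → 'Q' (after the try/except). Output: DCQ

Answer: DCQ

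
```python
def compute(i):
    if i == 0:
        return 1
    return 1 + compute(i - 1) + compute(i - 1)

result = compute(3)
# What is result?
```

compute(i) = 1 + 2·compute(i-1), compute(0)=1. Closed form: (1+1)·2^3 - 1 = 15.

Answer: 15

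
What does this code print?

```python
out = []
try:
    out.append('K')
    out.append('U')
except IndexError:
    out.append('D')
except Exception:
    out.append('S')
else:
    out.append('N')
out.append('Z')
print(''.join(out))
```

Execution trace: 'K' (try body) → 'U' (try body, no exception) → 'N' (else) → 'Z' (after the try/except). Output: KUNZ

Answer: KUNZ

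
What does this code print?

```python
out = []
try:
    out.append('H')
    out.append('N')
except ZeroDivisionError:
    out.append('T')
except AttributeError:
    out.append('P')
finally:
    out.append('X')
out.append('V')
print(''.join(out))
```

Execution trace: 'H' (try body) → 'N' (try body, no exception) → 'X' (finally) → 'V' (after the try/except). Output: HNXV

Answer: HNXV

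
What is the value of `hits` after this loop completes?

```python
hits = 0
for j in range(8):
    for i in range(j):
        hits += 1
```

Triangle number: 0+1+2+...+7
`hits` takes the values: 0 → 1 → 2 → 3 → 4 → 5 → 6 → 7 → 8 → 9 → 10 → 11 → 12 → 13 → 14 → 15 → 16 → 17 → 18 → 19 → 20 → 21 → 22 → 23 → 24 → 25 → 26 → 27 → 28

Answer: 28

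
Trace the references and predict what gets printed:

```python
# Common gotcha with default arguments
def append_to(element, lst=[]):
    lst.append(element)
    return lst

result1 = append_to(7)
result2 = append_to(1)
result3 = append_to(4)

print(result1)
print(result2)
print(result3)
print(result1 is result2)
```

Key concept: mutable default argument gotcha.
Step by step:
`result1 = append_to(7)` → result1 = [7]
`result2 = append_to(1)` → result1 = [7, 1] (same object as result2); result2 = [7, 1] (same object as result1)
`result3 = append_to(4)` → result1 = [7, 1, 4] (same object as result2, result3); result2 = [7, 1, 4] (same object as result1, result3); result3 = [7, 1, 4] (same object as result1, result2)
`print(result1)` → prints [7, 1, 4]
`print(result2)` → prints [7, 1, 4]
`print(result3)` → prints [7, 1, 4]
`print(result1 is result2)` → prints True

Answer:
[7, 1, 4]
[7, 1, 4]
[7, 1, 4]
True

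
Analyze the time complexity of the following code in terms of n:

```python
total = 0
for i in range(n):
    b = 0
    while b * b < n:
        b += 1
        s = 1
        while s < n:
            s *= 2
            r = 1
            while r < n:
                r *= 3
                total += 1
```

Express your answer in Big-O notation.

Each loop level contributes: n × √n × log n × log n. Multiplying the contributions gives O(n√n log² n).

Answer: O(n√n log² n)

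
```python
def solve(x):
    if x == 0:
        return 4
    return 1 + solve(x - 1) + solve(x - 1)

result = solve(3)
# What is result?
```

solve(x) = 1 + 2·solve(x-1), solve(0)=4. Closed form: (4+1)·2^3 - 1 = 39.

Answer: 39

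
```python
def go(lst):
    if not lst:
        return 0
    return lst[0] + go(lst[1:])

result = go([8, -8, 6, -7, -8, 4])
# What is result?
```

8 + (-8) + 6 + (-7) + (-8) + 4 + 0 = -5

Answer: -5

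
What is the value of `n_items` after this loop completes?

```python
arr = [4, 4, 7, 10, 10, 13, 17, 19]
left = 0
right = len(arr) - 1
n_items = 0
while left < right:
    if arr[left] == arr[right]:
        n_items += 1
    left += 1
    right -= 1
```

Count matching pairs from ends
`n_items` takes the values: 0 → 1

Answer: 1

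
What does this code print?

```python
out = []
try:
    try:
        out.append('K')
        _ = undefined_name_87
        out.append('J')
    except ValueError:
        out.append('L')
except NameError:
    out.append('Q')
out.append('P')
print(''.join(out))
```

Execution trace: 'K' (try body) → 'Q' (outer except NameError) → 'P' (after the try/except). Output: KQP

Answer: KQP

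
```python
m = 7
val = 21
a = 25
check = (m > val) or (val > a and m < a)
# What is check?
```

Trace:
`m = 7` → m = 7
`val = 21` → val = 21
`a = 25` → a = 25
`check = (m > val) or (val > a and m < a)` → check = False
So check = False

Answer: False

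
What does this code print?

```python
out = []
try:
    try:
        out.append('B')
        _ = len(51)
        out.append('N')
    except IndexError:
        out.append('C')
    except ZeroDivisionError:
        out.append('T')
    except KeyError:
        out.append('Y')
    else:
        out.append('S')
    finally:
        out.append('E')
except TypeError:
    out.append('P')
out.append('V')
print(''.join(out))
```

Execution trace: 'B' (inner try body) → 'E' (inner finally) → 'P' (outer except TypeError) → 'V' (after the try/except). Output: BEPV

Answer: BEPV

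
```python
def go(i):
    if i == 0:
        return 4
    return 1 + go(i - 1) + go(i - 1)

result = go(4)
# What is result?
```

go(i) = 1 + 2·go(i-1), go(0)=4. Closed form: (4+1)·2^4 - 1 = 79.

Answer: 79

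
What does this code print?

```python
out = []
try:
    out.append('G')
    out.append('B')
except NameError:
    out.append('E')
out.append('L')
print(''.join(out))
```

Execution trace: 'G' (try body) → 'B' (try body, no exception) → 'L' (after the try/except). Output: GBL

Answer: GBL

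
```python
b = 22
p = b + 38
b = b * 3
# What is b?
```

Trace:
`b = 22` → b = 22
`p = b + 38` → p = 60
`b = b * 3` → b = 66
So b = 66

Answer: 66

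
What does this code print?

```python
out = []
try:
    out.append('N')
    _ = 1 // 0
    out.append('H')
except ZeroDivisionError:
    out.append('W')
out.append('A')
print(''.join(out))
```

Execution trace: 'N' (try body) → 'W' (except ZeroDivisionError) → 'A' (after the try/except). Output: NWA

Answer: NWA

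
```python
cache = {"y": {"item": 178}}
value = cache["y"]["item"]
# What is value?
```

Trace:
`cache = {"y": {"item": 178}}` → cache = {'y': {'item': 178}}
`value = cache["y"]["item"]` → value = 178
So value = 178

Answer: 178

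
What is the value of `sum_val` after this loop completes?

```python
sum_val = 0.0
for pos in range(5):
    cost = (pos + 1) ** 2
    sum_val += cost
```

Sum of squared losses 1² + 2² + ... + 5²
`sum_val` takes the values: 0.0 → 1.0 → 5.0 → 14.0 → 30.0 → 55.0

Answer: 55.0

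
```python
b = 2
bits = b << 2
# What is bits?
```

Trace:
`b = 2` → b = 2
`bits = b << 2` → bits = 8
So bits = 8

Answer: 8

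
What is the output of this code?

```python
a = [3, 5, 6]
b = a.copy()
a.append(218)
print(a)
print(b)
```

Key concept: list.copy() creates independent copy.
Step by step:
`a = [3, 5, 6]` → a = [3, 5, 6]
`b = a.copy()` → b = [3, 5, 6]
`a.append(218)` → a = [3, 5, 6, 218]
`print(a)` → prints [3, 5, 6, 218]
`print(b)` → prints [3, 5, 6]

Answer:
[3, 5, 6, 218]
[3, 5, 6]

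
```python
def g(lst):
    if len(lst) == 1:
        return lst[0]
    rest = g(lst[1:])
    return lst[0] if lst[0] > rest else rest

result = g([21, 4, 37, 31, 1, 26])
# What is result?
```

Recursive max over [21, 4, 37, 31, 1, 26] = 37

Answer: 37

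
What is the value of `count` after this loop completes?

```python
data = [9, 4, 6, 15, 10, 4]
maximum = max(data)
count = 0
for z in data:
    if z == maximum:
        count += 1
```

Count of max value 15 in [9, 4, 6, 15, 10, 4]
`count` takes the values: 0 → 1

Answer: 1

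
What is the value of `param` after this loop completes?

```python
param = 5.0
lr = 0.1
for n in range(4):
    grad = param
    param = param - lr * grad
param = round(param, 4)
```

Gradient descent: w = 5.0 * (1 - 0.1)^4
`param` takes the values: 5.0 → 4.5 → 4.05 → 3.645 → 3.2805

Answer: 3.2805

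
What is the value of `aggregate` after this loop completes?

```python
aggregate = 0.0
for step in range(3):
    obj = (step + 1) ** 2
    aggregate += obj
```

Sum of squared losses 1² + 2² + ... + 3²
`aggregate` takes the values: 0.0 → 1.0 → 5.0 → 14.0

Answer: 14.0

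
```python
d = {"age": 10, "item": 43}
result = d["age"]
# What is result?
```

Trace:
`d = {"age": 10, "item": 43}` → d = {'age': 10, 'item': 43}
`result = d["age"]` → result = 10
So result = 10

Answer: 10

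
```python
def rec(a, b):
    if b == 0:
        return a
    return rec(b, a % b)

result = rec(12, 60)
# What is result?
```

rec(12, 60) -> rec(60, 12) -> rec(12, 0) -> 12

Answer: 12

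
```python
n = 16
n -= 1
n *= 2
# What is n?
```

Trace:
`n = 16` → n = 16
`n -= 1` → n = 15
`n *= 2` → n = 30
So n = 30

Answer: 30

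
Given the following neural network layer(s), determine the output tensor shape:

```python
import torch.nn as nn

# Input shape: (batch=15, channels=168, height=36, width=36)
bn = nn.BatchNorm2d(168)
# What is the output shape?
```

Input: (15, 168, 36, 36) -> Output: (15, 168, 36, 36)

Answer: (15, 168, 36, 36)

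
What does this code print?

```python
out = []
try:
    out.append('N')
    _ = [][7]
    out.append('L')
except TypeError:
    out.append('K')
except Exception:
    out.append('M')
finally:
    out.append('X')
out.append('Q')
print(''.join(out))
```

Execution trace: 'N' (try body) → 'M' (except Exception) → 'X' (finally) → 'Q' (after the try/except). Output: NMXQ

Answer: NMXQ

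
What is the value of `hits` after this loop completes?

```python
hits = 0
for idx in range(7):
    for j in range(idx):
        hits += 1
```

Triangle number: 0+1+2+...+6
`hits` takes the values: 0 → 1 → 2 → 3 → 4 → 5 → 6 → 7 → 8 → 9 → 10 → 11 → 12 → 13 → 14 → 15 → 16 → 17 → 18 → 19 → 20 → 21

Answer: 21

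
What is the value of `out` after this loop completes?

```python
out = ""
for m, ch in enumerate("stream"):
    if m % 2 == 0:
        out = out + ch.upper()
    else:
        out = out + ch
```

Uppercase even positions in 'stream'
`out` takes the values: "" → "S" → "St" → "StR" → "StRe" → "StReA" → "StReAm"

Answer: "StReAm"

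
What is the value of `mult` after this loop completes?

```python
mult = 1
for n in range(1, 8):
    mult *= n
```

7! = 5040
`mult` takes the values: 1 → 2 → 6 → 24 → 120 → 720 → 5040

Answer: 5040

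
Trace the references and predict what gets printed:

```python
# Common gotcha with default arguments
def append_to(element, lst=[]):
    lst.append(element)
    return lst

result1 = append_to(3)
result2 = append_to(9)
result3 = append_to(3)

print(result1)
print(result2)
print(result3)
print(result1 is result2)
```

Key concept: mutable default argument gotcha.
Step by step:
`result1 = append_to(3)` → result1 = [3]
`result2 = append_to(9)` → result1 = [3, 9] (same object as result2); result2 = [3, 9] (same object as result1)
`result3 = append_to(3)` → result1 = [3, 9, 3] (same object as result2, result3); result2 = [3, 9, 3] (same object as result1, result3); result3 = [3, 9, 3] (same object as result1, result2)
`print(result1)` → prints [3, 9, 3]
`print(result2)` → prints [3, 9, 3]
`print(result3)` → prints [3, 9, 3]
`print(result1 is result2)` → prints True

Answer:
[3, 9, 3]
[3, 9, 3]
[3, 9, 3]
True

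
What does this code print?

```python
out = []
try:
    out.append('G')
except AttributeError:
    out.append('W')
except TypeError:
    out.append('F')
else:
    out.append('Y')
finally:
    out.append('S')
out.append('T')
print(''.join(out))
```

Execution trace: 'G' (try body, no exception) → 'Y' (else) → 'S' (finally) → 'T' (after the try/except). Output: GYST

Answer: GYST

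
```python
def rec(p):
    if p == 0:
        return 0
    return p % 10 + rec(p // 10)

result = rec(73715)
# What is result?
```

Sum of digits of 73715: 5 + 1 + 7 + 3 + 7 = 23

Answer: 23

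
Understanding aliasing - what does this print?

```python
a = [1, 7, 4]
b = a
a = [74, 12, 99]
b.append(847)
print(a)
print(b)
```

Key concept: rebinding vs mutation: a is rebound to a new list, b still points at the original.
Step by step:
`a = [1, 7, 4]` → a = [1, 7, 4]
`b = a` → b = [1, 7, 4] (same object as a)
`a = [74, 12, 99]` → a = [74, 12, 99]
`b.append(847)` → b = [1, 7, 4, 847]
`print(a)` → prints [74, 12, 99]
`print(b)` → prints [1, 7, 4, 847]

Answer:
[74, 12, 99]
[1, 7, 4, 847]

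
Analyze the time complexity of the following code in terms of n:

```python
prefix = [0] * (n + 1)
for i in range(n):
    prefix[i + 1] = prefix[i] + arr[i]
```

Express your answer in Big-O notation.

This is Prefix sum computation. Time complexity: O(n).

Answer: O(n)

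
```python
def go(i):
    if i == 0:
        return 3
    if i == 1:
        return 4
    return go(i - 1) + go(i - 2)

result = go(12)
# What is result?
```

Build up from base cases: go(0)=3, go(1)=4, go(2)=7, go(3)=11, go(4)=18, go(5)=29, go(6)=47, ..., go(12)=843

Answer: 843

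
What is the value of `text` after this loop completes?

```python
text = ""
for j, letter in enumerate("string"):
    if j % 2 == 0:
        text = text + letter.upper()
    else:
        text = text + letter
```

Uppercase even positions in 'string'
`text` takes the values: "" → "S" → "St" → "StR" → "StRi" → "StRiN" → "StRiNg"

Answer: "StRiNg"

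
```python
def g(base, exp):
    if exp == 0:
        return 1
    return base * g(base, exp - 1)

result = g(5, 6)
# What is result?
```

g(5, 6) = 5 * 5 * 5 * 5 * 5 * 5 = 15625

Answer: 15625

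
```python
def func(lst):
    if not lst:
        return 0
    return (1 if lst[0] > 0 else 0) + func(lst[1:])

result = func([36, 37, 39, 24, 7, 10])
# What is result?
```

Count of positive elements in [36, 37, 39, 24, 7, 10] = 6

Answer: 6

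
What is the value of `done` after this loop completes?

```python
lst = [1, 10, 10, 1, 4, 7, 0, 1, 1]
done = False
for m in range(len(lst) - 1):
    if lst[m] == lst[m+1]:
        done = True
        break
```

Check consecutive duplicates in [1, 10, 10, 1, 4, 7, 0, 1, 1]
`done` takes the values: False → True

Answer: True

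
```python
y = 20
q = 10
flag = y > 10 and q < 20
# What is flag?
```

Trace:
`y = 20` → y = 20
`q = 10` → q = 10
`flag = y > 10 and q < 20` → flag = True
So flag = True

Answer: True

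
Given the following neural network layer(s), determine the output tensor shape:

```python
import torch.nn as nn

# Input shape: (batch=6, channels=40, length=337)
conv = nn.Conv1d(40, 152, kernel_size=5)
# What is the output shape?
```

Input: (6, 40, 337) -> Output: (6, 152, 333)

Answer: (6, 152, 333)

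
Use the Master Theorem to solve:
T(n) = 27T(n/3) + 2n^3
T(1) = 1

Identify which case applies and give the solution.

a=27, b=3, f(n)=2n^3. log_3(27) = 3. Since c=3 = 3, Case 2 applies: T(n) = Θ(n^log_b(a) · log n) = O(n^3 log n).

Answer: O(n^3 log n) - Case 2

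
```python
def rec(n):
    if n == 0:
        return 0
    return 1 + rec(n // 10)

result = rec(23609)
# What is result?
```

Count of digits of 23609: 5

Answer: 5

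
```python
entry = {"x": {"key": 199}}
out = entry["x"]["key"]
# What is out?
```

Trace:
`entry = {"x": {"key": 199}}` → entry = {'x': {'key': 199}}
`out = entry["x"]["key"]` → out = 199
So out = 199

Answer: 199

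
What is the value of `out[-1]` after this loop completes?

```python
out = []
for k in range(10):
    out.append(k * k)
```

Last element of squares 0 to 9
`out` takes the values: [] → [0] → [0, 1] → [0, 1, 4] → [0, 1, 4, 9] → [0, 1, 4, 9, 16] → [0, 1, 4, 9, 16, 25] → [0, 1, 4, 9, 16, 25, 36] → [0, 1, 4, 9, 16, 25, 36, 49] → [0, 1, 4, 9, 16, 25, 36, 49, 64] → [0, 1, 4, 9, 16, 25, 36, 49, 64, 81]
So `out[-1]` = 81

Answer: 81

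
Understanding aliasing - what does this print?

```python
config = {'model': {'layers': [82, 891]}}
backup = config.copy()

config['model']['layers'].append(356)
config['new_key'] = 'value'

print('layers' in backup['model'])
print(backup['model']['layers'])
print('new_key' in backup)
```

Key concept: shallow copy gotcha with nested dict.
Step by step:
`config = {'model': {'layers': [82, 891]}}` → config = {'model': {'layers': [82, 891]}}
`backup = config.copy()` → backup = {'model': {'layers': [82, 891]}}
`config['model']['layers'].append(356)` → config = {'model': {'layers': [82, 891, 356]}}; backup = {'model': {'layers': [82, 891, 356]}}
`config['new_key'] = 'value'` → config = {'model': {'layers': [82, 891, 356]}, 'new_key': 'value'}
`print('layers' in backup['model'])` → prints True
`print(backup['model']['layers'])` → prints [82, 891, 356]
`print('new_key' in backup)` → prints False

Answer:
True
[82, 891, 356]
False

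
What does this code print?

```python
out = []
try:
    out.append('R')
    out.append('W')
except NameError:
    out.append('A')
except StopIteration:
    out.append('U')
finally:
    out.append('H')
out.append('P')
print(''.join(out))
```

Execution trace: 'R' (try body) → 'W' (try body, no exception) → 'H' (finally) → 'P' (after the try/except). Output: RWHP

Answer: RWHP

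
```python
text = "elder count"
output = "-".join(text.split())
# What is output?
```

Trace:
`text = "elder count"` → text = 'elder count'
`output = "-".join(text.split())` → output = 'elder-count'
So output = 'elder-count'

Answer: 'elder-count'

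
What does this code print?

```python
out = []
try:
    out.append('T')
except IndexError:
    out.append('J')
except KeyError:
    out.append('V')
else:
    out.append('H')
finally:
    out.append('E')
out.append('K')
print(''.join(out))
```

Execution trace: 'T' (try body, no exception) → 'H' (else) → 'E' (finally) → 'K' (after the try/except). Output: THEK

Answer: THEK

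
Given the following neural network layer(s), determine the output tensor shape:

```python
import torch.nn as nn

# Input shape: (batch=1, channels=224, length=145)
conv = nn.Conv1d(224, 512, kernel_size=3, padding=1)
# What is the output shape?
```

Input: (1, 224, 145) -> Output: (1, 512, 145)

Answer: (1, 512, 145)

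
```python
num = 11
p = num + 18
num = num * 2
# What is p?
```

Trace:
`num = 11` → num = 11
`p = num + 18` → p = 29
`num = num * 2` → num = 22
So p = 29

Answer: 29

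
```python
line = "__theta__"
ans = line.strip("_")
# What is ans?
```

Trace:
`line = "__theta__"` → line = '__theta__'
`ans = line.strip("_")` → ans = 'theta'
So ans = 'theta'

Answer: 'theta'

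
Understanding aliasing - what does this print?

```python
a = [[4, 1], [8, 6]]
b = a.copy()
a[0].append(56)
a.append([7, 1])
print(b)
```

Key concept: shallow copy with nested lists.
Step by step:
`a = [[4, 1], [8, 6]]` → a = [[4, 1], [8, 6]]
`b = a.copy()` → b = [[4, 1], [8, 6]]
`a[0].append(56)` → a = [[4, 1, 56], [8, 6]]; b = [[4, 1, 56], [8, 6]]
`a.append([7, 1])` → a = [[4, 1, 56], [8, 6], [7, 1]]
`print(b)` → prints [[4, 1, 56], [8, 6]]

Answer: [[4, 1, 56], [8, 6]]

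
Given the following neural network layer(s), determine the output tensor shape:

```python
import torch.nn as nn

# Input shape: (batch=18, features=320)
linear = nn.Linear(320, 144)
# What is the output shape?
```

Input: (18, 320) -> Output: (18, 144)

Answer: (18, 144)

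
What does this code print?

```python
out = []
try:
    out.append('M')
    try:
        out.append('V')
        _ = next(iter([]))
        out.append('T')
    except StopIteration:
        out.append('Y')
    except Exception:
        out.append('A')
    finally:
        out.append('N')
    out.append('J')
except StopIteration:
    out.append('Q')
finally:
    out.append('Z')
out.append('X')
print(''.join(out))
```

Execution trace: 'M' (try body) → 'V' (inner try body) → 'Y' (inner except StopIteration) → 'N' (inner finally) → 'J' (try body, no exception) → 'Z' (finally) → 'X' (after the try/except). Output: MVYNJZX

Answer: MVYNJZX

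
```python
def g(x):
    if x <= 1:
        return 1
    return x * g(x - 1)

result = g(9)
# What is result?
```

g(9) = 9 * 8 * 7 * 6 * 5 * 4 * 3 * 2 * 1 = 362880

Answer: 362880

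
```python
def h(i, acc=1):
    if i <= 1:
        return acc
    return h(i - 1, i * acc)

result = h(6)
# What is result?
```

Accumulator trace (n, acc): (6, 1) -> (5, 6) -> (4, 30) -> (3, 120) -> (2, 360) -> (1, 720) -> return 720

Answer: 720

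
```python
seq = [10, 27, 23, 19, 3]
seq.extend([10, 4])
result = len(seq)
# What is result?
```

Trace:
`seq = [10, 27, 23, 19, 3]` → seq = [10, 27, 23, 19, 3]
`seq.extend([10, 4])` → seq = [10, 27, 23, 19, 3, 10, 4]
`result = len(seq)` → result = 7
So result = 7

Answer: 7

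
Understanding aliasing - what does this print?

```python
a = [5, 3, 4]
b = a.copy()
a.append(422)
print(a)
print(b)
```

Key concept: list.copy() creates independent copy.
Step by step:
`a = [5, 3, 4]` → a = [5, 3, 4]
`b = a.copy()` → b = [5, 3, 4]
`a.append(422)` → a = [5, 3, 4, 422]
`print(a)` → prints [5, 3, 4, 422]
`print(b)` → prints [5, 3, 4]

Answer:
[5, 3, 4, 422]
[5, 3, 4]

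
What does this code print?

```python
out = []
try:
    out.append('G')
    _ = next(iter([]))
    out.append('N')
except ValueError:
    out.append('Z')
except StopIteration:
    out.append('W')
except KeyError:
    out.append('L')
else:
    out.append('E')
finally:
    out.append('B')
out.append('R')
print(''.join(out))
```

Execution trace: 'G' (try body) → 'W' (except StopIteration) → 'B' (finally) → 'R' (after the try/except). Output: GWBR

Answer: GWBR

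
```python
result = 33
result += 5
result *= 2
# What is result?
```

Trace:
`result = 33` → result = 33
`result += 5` → result = 38
`result *= 2` → result = 76
So result = 76

Answer: 76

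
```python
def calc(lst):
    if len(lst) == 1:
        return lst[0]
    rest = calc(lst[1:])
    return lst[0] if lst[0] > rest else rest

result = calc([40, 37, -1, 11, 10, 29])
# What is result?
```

Recursive max over [40, 37, -1, 11, 10, 29] = 40

Answer: 40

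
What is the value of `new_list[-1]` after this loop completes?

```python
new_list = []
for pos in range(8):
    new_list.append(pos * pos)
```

Last element of squares 0 to 7
`new_list` takes the values: [] → [0] → [0, 1] → [0, 1, 4] → [0, 1, 4, 9] → [0, 1, 4, 9, 16] → [0, 1, 4, 9, 16, 25] → [0, 1, 4, 9, 16, 25, 36] → [0, 1, 4, 9, 16, 25, 36, 49]
So `new_list[-1]` = 49

Answer: 49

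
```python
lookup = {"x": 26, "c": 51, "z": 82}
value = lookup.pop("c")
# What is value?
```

Trace:
`lookup = {"x": 26, "c": 51, "z": 82}` → lookup = {'x': 26, 'c': 51, 'z': 82}
`value = lookup.pop("c")` → lookup = {'x': 26, 'z': 82}; value = 51
So value = 51

Answer: 51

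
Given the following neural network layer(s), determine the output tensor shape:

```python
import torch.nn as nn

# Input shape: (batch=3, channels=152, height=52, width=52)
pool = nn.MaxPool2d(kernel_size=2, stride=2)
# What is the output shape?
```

Input: (3, 152, 52, 52) -> Output: (3, 152, 26, 26)

Answer: (3, 152, 26, 26)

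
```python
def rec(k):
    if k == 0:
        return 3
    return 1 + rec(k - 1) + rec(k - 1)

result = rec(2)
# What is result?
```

rec(k) = 1 + 2·rec(k-1), rec(0)=3. Closed form: (3+1)·2^2 - 1 = 15.

Answer: 15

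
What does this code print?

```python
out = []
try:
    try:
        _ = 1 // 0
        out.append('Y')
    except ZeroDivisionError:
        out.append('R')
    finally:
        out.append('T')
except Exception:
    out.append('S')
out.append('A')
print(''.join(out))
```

Execution trace: 'R' (inner except ZeroDivisionError) → 'T' (inner finally) → 'A' (after the try/except). Output: RTA

Answer: RTA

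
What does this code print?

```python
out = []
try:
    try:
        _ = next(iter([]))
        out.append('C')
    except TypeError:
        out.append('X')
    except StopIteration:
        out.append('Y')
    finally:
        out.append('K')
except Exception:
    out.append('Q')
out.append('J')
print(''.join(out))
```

Execution trace: 'Y' (inner except StopIteration) → 'K' (inner finally) → 'J' (after the try/except). Output: YKJ

Answer: YKJ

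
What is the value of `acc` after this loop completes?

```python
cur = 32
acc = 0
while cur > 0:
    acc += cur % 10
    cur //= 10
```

Sum digits of 32
`acc` takes the values: 0 → 2 → 5

Answer: 5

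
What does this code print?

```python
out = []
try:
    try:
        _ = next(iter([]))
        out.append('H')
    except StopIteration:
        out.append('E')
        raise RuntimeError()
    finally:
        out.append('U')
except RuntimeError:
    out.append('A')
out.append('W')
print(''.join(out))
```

Execution trace: 'E' (inner except StopIteration) → 'U' (inner finally) → 'A' (outer except RuntimeError) → 'W' (after the try/except). Output: EUAW

Answer: EUAW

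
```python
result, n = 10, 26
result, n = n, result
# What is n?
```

Trace:
`result, n = 10, 26` → result = 10; n = 26
`result, n = n, result` → result = 26; n = 10
So n = 10

Answer: 10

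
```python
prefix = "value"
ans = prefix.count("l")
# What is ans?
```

Trace:
`prefix = "value"` → prefix = 'value'
`ans = prefix.count("l")` → ans = 1
So ans = 1

Answer: 1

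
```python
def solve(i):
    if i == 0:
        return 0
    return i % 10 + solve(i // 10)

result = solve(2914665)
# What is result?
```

Sum of digits of 2914665: 5 + 6 + 6 + 4 + 1 + 9 + 2 = 33

Answer: 33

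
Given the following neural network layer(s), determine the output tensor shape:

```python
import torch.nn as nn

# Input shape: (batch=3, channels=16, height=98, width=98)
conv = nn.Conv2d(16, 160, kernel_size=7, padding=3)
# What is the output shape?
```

Input: (3, 16, 98, 98) -> Output: (3, 160, 98, 98)

Answer: (3, 160, 98, 98)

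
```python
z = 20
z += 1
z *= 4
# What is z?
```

Trace:
`z = 20` → z = 20
`z += 1` → z = 21
`z *= 4` → z = 84
So z = 84

Answer: 84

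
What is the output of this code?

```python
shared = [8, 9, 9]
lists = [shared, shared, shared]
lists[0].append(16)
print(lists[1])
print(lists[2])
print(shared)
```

Key concept: list of same reference.
Step by step:
`shared = [8, 9, 9]` → shared = [8, 9, 9]
`lists = [shared, shared, shared]` → lists = [[8, 9, 9], [8, 9, 9], [8, 9, 9]]
`lists[0].append(16)` → shared = [8, 9, 9, 16]; lists = [[8, 9, 9, 16], [8, 9, 9, 16], [8, 9, 9, 16]]
`print(lists[1])` → prints [8, 9, 9, 16]
`print(lists[2])` → prints [8, 9, 9, 16]
`print(shared)` → prints [8, 9, 9, 16]

Answer:
[8, 9, 9, 16]
[8, 9, 9, 16]
[8, 9, 9, 16]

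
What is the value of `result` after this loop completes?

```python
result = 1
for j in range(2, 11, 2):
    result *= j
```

Product of even numbers 2 to 10
`result` takes the values: 1 → 2 → 8 → 48 → 384 → 3840

Answer: 3840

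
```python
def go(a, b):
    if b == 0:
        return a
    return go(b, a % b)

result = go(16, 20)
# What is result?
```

go(16, 20) -> go(20, 16) -> go(16, 4) -> go(4, 0) -> 4

Answer: 4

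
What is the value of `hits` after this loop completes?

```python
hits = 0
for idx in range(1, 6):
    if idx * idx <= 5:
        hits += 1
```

Count numbers where idx² ≤ 5
`hits` takes the values: 0 → 1 → 2

Answer: 2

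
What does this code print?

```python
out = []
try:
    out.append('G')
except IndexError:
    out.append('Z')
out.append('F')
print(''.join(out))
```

Execution trace: 'G' (try body, no exception) → 'F' (after the try/except). Output: GF

Answer: GF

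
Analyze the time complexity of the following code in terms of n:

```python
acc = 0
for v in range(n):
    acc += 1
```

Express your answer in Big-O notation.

Each loop level contributes: n. Multiplying the contributions gives O(n).

Answer: O(n)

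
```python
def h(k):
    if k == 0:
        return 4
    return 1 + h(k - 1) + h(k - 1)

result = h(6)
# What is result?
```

h(k) = 1 + 2·h(k-1), h(0)=4. Closed form: (4+1)·2^6 - 1 = 319.

Answer: 319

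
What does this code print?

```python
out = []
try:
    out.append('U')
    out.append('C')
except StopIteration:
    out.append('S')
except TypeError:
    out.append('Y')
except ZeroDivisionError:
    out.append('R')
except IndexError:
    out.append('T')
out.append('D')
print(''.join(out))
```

Execution trace: 'U' (try body) → 'C' (try body, no exception) → 'D' (after the try/except). Output: UCD

Answer: UCD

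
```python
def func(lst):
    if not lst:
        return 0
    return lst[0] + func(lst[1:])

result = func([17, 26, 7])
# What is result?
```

17 + 26 + 7 + 0 = 50

Answer: 50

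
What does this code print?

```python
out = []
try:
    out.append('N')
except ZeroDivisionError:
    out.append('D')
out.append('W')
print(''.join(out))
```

Execution trace: 'N' (try body, no exception) → 'W' (after the try/except). Output: NW

Answer: NW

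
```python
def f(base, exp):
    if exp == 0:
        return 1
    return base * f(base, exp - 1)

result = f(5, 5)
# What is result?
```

f(5, 5) = 5 * 5 * 5 * 5 * 5 = 3125

Answer: 3125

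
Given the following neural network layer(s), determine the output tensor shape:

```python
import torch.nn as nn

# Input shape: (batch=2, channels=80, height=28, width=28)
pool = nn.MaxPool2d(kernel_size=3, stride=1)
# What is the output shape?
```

Input: (2, 80, 28, 28) -> Output: (2, 80, 26, 26)

Answer: (2, 80, 26, 26)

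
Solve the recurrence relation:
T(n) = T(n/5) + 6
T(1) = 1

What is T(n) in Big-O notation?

Each step divides n by 5 and adds 6. After log_5(n) steps we reach T(1)=1. So T(n) = 6·log_5(n) + 1 = O(log n).

Answer: O(log n)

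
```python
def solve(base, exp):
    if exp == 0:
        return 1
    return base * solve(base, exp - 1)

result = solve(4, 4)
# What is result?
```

solve(4, 4) = 4 * 4 * 4 * 4 = 256

Answer: 256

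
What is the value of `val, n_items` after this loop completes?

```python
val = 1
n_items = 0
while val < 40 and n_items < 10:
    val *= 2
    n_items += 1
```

Double until >= 40 or 10 iterations
`val, n_items` takes the values: (1, 0) → (2, 0) → (2, 1) → (4, 1) → (4, 2) → (8, 2) → (8, 3) → (16, 3) → (16, 4) → (32, 4) → (32, 5) → (64, 5) → (64, 6)

Answer: 64, 6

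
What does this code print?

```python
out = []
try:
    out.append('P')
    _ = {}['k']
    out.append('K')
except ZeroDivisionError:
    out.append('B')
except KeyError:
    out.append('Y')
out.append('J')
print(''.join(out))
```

Execution trace: 'P' (try body) → 'Y' (except KeyError) → 'J' (after the try/except). Output: PYJ

Answer: PYJ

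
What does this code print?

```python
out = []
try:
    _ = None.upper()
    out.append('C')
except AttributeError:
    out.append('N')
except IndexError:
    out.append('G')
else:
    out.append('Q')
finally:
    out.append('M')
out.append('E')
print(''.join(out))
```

Execution trace: 'N' (except AttributeError) → 'M' (finally) → 'E' (after the try/except). Output: NME

Answer: NME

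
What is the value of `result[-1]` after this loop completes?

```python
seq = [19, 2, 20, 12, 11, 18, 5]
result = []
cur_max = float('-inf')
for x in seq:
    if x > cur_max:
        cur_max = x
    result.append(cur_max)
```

Running max ends at 20
`result` takes the values: [] → [19] → [19, 19] → [19, 19, 20] → [19, 19, 20, 20] → [19, 19, 20, 20, 20] → [19, 19, 20, 20, 20, 20] → [19, 19, 20, 20, 20, 20, 20]
So `result[-1]` = 20

Answer: 20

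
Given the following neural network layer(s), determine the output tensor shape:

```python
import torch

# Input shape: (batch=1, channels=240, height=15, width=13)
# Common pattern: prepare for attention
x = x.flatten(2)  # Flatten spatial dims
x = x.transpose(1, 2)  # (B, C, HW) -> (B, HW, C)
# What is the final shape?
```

Input: (1, 240, 15, 13) -> after flatten(2): (1, 240, 195) -> Output: (1, 195, 240)

Answer: (1, 195, 240)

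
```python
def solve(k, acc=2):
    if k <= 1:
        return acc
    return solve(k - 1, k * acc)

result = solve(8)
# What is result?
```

Accumulator trace (n, acc): (8, 2) -> (7, 16) -> (6, 112) -> (5, 672) -> (4, 3360) -> (3, 13440) -> (2, 40320) -> (1, 80640) -> return 80640

Answer: 80640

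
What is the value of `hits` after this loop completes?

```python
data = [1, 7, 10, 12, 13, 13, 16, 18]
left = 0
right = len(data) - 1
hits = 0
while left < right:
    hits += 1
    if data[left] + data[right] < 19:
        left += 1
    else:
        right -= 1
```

Steps to find pair summing to 19
`hits` takes the values: 0 → 1 → 2 → 3 → 4 → 5 → 6 → 7

Answer: 7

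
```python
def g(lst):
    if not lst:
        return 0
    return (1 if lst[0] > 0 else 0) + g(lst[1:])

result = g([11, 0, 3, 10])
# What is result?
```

Count of positive elements in [11, 0, 3, 10] = 3

Answer: 3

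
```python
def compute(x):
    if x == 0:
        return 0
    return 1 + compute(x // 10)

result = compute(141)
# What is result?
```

Count of digits of 141: 3

Answer: 3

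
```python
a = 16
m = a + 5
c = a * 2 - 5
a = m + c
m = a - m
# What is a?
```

Trace:
`a = 16` → a = 16
`m = a + 5` → m = 21
`c = a * 2 - 5` → c = 27
`a = m + c` → a = 48
`m = a - m` → m = 27
So a = 48

Answer: 48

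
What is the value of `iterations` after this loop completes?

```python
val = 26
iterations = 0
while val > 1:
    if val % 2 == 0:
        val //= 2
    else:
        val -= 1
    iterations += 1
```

Steps to reduce 26 to 1
`iterations` takes the values: 0 → 1 → 2 → 3 → 4 → 5 → 6

Answer: 6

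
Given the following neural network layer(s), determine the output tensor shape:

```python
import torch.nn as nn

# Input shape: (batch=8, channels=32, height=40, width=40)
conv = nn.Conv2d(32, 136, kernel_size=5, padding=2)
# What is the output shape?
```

Input: (8, 32, 40, 40) -> Output: (8, 136, 40, 40)

Answer: (8, 136, 40, 40)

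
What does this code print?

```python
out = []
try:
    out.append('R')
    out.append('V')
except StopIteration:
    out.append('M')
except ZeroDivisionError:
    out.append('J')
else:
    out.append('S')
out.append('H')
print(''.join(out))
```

Execution trace: 'R' (try body) → 'V' (try body, no exception) → 'S' (else) → 'H' (after the try/except). Output: RVSH

Answer: RVSH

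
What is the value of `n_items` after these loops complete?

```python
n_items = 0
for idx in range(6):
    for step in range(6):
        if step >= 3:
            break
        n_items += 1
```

Inner breaks at 3, outer runs 6 times
`n_items` takes the values: 0 → 1 → 2 → 3 → 4 → 5 → 6 → 7 → 8 → 9 → 10 → 11 → 12 → 13 → 14 → 15 → 16 → 17 → 18

Answer: 18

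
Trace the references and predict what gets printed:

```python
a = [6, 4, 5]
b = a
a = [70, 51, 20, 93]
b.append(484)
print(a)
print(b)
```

Key concept: rebinding vs mutation: a is rebound to a new list, b still points at the original.
Step by step:
`a = [6, 4, 5]` → a = [6, 4, 5]
`b = a` → b = [6, 4, 5] (same object as a)
`a = [70, 51, 20, 93]` → a = [70, 51, 20, 93]
`b.append(484)` → b = [6, 4, 5, 484]
`print(a)` → prints [70, 51, 20, 93]
`print(b)` → prints [6, 4, 5, 484]

Answer:
[70, 51, 20, 93]
[6, 4, 5, 484]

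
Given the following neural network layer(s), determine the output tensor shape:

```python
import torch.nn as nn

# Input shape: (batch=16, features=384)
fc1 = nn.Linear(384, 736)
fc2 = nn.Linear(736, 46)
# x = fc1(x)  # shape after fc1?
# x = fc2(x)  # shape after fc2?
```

Input: (16, 384) -> after fc1: (16, 736) -> Output: (16, 46)

Answer: (16, 46)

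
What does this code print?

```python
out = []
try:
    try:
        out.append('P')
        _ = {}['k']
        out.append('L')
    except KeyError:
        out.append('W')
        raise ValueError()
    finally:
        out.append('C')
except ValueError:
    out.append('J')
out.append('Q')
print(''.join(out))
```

Execution trace: 'P' (inner try body) → 'W' (inner except KeyError) → 'C' (inner finally) → 'J' (outer except ValueError) → 'Q' (after the try/except). Output: PWCJQ

Answer: PWCJQ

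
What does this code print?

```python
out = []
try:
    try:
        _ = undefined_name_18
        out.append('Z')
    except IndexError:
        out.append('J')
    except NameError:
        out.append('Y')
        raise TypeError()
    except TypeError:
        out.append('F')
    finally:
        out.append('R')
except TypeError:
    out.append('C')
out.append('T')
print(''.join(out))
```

Execution trace: 'Y' (inner except NameError) → 'R' (inner finally) → 'C' (outer except TypeError) → 'T' (after the try/except). Output: YRCT

Answer: YRCT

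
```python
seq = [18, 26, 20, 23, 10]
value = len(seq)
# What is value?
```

Trace:
`seq = [18, 26, 20, 23, 10]` → seq = [18, 26, 20, 23, 10]
`value = len(seq)` → value = 5
So value = 5

Answer: 5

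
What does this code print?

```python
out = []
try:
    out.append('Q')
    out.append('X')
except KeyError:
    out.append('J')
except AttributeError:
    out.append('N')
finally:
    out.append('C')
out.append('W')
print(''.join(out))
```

Execution trace: 'Q' (try body) → 'X' (try body, no exception) → 'C' (finally) → 'W' (after the try/except). Output: QXCW

Answer: QXCW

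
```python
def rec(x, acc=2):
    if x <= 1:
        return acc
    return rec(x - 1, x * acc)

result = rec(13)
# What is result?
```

Accumulator trace (n, acc): (13, 2) -> (12, 26) -> (11, 312) -> (10, 3432) -> (9, 34320) -> (8, 308880) -> (7, 2471040) -> (6, 17297280) -> (5, 103783680) -> (4, 518918400) -> (3, 2075673600) -> (2, 6227020800) -> (1, 12454041600) -> return 12454041600

Answer: 12454041600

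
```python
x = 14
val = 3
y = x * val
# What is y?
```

Trace:
`x = 14` → x = 14
`val = 3` → val = 3
`y = x * val` → y = 42
So y = 42

Answer: 42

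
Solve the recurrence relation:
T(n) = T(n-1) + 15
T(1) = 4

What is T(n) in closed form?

Unrolling: T(n) = T(1) + 15·(n-1) = 4 + 15(n-1) = 15n - 11.

Answer: T(n) = 15n - 11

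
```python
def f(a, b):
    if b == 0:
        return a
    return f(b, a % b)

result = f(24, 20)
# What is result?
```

f(24, 20) -> f(20, 4) -> f(4, 0) -> 4

Answer: 4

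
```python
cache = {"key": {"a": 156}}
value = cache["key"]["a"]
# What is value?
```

Trace:
`cache = {"key": {"a": 156}}` → cache = {'key': {'a': 156}}
`value = cache["key"]["a"]` → value = 156
So value = 156

Answer: 156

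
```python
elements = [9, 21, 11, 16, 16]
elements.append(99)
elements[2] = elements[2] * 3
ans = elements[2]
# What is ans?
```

Trace:
`elements = [9, 21, 11, 16, 16]` → elements = [9, 21, 11, 16, 16]
`elements.append(99)` → elements = [9, 21, 11, 16, 16, 99]
`elements[2] = elements[2] * 3` → elements = [9, 21, 33, 16, 16, 99]
`ans = elements[2]` → ans = 33
So ans = 33

Answer: 33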